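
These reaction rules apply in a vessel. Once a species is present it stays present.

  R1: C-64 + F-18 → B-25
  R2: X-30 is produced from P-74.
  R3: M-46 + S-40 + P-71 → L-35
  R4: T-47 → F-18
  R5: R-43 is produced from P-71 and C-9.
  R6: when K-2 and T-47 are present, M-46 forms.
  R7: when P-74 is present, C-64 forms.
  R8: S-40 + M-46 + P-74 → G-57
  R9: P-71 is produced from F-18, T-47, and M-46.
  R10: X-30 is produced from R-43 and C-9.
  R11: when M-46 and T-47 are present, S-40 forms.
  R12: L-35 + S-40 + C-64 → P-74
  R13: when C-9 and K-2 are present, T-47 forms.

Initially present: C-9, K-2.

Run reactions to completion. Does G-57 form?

G-57 would need S-40, M-46, and P-74 (R8), but P-74 never forms.

No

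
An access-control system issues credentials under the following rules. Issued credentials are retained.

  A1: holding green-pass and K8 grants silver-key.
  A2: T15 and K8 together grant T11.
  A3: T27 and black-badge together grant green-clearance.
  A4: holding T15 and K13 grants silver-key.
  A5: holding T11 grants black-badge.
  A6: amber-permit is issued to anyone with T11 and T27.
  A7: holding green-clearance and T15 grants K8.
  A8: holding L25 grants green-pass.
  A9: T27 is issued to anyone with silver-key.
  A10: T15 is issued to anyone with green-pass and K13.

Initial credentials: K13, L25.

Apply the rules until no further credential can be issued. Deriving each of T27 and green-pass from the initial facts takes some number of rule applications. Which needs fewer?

green-pass: Holding L25 grants green-pass (A8). [1 rule application]
T27: Holding L25 grants green-pass (A8). Holding green-pass and K13 grants T15 (A10). Holding T15 and K13 grants silver-key (A4). Holding silver-key grants T27 (A9). [4 rule applications]
green-pass needs fewer.

green-pass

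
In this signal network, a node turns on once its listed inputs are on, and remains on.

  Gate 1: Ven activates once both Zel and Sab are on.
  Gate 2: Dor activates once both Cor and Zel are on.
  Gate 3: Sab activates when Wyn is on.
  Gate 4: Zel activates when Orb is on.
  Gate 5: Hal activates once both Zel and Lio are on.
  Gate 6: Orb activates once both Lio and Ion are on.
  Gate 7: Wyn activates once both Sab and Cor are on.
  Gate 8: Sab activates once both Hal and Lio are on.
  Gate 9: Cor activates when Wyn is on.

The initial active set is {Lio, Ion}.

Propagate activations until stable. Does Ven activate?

Lio and Ion are on, so Orb activates (Gate 6).
Gate 4: Orb on → Zel on.
Zel and Lio are on, so Hal activates (Gate 5).
Hal and Lio are on, so Sab activates (Gate 8).
Zel and Sab are on, so Ven activates (Gate 1).

Yes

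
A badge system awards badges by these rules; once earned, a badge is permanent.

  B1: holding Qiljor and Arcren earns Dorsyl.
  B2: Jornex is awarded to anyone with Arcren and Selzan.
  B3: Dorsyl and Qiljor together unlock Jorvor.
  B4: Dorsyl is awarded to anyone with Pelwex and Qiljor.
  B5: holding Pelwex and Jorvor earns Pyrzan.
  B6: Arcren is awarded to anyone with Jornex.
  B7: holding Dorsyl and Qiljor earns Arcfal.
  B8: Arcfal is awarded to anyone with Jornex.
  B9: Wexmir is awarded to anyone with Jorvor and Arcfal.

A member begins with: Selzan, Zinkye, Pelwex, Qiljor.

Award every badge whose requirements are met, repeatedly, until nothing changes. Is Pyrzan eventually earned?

Yes

With Pelwex and Qiljor, Dorsyl is earned (B4).
With Dorsyl and Qiljor, Jorvor is earned (B3).
With Pelwex and Jorvor, Pyrzan is earned (B5).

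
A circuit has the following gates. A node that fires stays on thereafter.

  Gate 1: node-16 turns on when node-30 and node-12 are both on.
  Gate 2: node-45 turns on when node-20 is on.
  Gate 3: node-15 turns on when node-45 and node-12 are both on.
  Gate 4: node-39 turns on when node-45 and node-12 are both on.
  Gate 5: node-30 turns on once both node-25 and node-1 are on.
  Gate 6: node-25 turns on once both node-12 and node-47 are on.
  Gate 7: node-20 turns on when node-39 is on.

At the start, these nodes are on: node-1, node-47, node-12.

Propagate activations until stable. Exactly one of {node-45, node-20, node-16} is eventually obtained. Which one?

Gate 6: node-12 and node-47 on → node-25 on.
node-25 and node-1 are on, so node-30 turns on (Gate 5).
Gate 1: node-30 and node-12 on → node-16 on.
node-20 would need node-39 (Gate 7), but node-39 never turns on. node-45 would need node-20 (Gate 2), but node-20 never turns on.

node-16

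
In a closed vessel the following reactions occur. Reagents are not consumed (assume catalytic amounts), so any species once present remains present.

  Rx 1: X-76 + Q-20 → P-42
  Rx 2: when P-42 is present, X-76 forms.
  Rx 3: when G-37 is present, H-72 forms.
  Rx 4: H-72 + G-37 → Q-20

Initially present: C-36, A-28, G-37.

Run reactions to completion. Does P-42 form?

No

P-42 would need X-76 and Q-20 (Rx 1), but X-76 never forms.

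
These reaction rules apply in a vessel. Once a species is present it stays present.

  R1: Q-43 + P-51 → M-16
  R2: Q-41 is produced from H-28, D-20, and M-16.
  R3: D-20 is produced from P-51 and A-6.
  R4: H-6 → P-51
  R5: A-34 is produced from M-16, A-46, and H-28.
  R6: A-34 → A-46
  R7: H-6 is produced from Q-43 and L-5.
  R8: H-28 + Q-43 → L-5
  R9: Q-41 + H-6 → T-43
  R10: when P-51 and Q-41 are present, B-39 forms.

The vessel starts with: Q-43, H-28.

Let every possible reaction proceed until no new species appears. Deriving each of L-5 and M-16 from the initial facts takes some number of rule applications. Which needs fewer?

L-5

L-5: H-28 and Q-43 present → L-5 forms (R8). [1 rule application]
M-16: H-28 and Q-43 present → L-5 forms (R8). Q-43 and L-5 present → H-6 forms (R7). H-6 present → P-51 forms (R4). Q-43 and P-51 present → M-16 forms (R1). [4 rule applications]
L-5 needs fewer.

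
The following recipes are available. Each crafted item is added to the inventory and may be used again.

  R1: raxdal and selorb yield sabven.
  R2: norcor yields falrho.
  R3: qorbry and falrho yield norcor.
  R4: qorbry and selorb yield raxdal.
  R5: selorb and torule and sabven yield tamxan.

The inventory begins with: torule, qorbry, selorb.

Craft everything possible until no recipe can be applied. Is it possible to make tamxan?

Yes

qorbry and selorb → raxdal (R4).
raxdal and selorb → sabven (R1).
Using R5, selorb, torule, and sabven make tamxan.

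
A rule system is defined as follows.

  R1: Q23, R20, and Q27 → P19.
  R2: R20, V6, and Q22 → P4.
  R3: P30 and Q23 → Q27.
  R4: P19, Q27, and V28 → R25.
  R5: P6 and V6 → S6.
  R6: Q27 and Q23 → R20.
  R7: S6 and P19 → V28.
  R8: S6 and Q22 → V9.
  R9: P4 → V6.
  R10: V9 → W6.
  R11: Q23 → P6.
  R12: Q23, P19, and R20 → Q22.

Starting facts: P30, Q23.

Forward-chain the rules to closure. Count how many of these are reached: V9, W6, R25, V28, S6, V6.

0

V9 would need S6 and Q22 (R8), but S6 is never established.
W6 would need V9 (R10), but V9 is never established.
R25 would need P19, Q27, and V28 (R4), but V28 is never established.
V28 would need S6 and P19 (R7), but S6 is never established.
S6 would need P6 and V6 (R5), but V6 is never established.
V6 would need P4 (R9), but P4 is never established.
None of the 6 are reached.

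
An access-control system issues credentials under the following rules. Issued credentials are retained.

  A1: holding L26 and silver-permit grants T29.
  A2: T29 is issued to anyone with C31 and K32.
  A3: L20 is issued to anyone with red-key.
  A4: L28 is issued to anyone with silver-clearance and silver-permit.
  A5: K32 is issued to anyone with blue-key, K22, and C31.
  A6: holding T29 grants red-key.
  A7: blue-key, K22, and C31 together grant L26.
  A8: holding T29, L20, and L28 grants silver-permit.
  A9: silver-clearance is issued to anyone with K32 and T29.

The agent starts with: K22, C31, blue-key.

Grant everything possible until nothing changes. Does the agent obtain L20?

Holding blue-key, K22, and C31 grants K32 (A5).
Holding C31 and K32 grants T29 (A2).
Holding T29 grants red-key (A6).
Holding red-key grants L20 (A3).

Yes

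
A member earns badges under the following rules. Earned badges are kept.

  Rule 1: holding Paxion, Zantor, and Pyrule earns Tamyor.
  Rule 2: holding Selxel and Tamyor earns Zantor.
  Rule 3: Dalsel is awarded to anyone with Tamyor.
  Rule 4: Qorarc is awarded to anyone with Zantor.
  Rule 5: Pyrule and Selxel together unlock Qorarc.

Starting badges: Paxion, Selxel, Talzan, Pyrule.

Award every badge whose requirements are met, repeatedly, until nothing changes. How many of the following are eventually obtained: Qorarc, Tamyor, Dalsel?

With Pyrule and Selxel, Qorarc is earned (Rule 5).
Qorarc: reached.
Tamyor would need Paxion, Zantor, and Pyrule (Rule 1), but Zantor is never earned.
Dalsel would need Tamyor (Rule 3), but Tamyor is never earned.
Reached: Qorarc — 1 of the 3.

1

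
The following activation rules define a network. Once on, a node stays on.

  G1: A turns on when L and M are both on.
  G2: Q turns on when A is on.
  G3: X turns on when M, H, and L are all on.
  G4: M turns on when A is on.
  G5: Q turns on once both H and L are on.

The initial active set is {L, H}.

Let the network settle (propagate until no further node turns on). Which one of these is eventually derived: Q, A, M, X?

Q

H and L are on, so Q turns on (G5).
M would need A (G4), but A never turns on. A would need L and M (G1), but M never turns on. X would need M, H, and L (G3), but M never turns on.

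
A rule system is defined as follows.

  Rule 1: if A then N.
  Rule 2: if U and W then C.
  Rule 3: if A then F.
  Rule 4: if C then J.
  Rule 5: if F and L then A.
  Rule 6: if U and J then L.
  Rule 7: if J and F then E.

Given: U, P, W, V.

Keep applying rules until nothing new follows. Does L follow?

Yes

U and W hold, so C follows (Rule 2).
From C, Rule 4 gives J.
From U and J, Rule 6 gives L.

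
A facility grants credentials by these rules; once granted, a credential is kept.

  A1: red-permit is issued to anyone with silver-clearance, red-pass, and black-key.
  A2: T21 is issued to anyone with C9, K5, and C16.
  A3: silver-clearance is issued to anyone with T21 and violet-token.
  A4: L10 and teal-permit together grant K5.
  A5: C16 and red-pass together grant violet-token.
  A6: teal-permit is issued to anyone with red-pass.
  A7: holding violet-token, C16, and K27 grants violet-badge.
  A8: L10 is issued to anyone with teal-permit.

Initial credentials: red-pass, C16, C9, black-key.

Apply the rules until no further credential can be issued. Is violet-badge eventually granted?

No

violet-badge would need violet-token, C16, and K27 (A7), but K27 is never granted.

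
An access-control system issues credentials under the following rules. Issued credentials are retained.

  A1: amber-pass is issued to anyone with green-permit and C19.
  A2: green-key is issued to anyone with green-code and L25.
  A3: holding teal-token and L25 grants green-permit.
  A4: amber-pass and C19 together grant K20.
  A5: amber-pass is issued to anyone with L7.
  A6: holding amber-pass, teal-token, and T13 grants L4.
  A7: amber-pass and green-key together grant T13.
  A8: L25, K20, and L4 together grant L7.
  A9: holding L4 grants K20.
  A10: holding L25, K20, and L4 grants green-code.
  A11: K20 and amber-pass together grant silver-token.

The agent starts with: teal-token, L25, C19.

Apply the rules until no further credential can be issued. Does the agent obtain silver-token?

Holding teal-token and L25 grants green-permit (A3).
Holding green-permit and C19 grants amber-pass (A1).
Holding amber-pass and C19 grants K20 (A4).
Holding K20 and amber-pass grants silver-token (A11).

Yes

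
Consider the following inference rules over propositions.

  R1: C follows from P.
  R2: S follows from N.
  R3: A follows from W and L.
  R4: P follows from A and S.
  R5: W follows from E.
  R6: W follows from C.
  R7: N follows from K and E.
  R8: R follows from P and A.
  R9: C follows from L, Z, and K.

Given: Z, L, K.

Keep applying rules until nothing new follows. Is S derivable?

No

S would need N (R2), but N is never established.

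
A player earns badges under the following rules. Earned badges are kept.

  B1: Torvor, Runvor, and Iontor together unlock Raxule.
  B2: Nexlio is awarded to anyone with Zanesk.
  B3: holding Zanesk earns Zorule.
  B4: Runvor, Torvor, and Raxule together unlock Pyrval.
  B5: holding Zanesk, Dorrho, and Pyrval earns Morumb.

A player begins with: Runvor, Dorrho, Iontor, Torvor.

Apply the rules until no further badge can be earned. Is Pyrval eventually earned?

With Torvor, Runvor, and Iontor, Raxule is earned (B1).
With Runvor, Torvor, and Raxule, Pyrval is earned (B4).

Yes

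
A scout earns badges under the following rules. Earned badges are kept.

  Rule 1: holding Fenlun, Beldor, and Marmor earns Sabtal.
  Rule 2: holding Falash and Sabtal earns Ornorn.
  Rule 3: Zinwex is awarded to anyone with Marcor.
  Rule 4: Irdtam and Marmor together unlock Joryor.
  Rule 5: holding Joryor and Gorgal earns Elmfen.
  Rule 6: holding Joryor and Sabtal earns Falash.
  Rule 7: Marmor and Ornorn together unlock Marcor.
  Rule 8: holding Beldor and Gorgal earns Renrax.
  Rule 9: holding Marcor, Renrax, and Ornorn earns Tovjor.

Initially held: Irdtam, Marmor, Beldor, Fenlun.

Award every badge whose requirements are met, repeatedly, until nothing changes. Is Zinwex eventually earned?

With Irdtam and Marmor, Joryor is earned (Rule 4).
With Fenlun, Beldor, and Marmor, Sabtal is earned (Rule 1).
With Joryor and Sabtal, Falash is earned (Rule 6).
With Falash and Sabtal, Ornorn is earned (Rule 2).
With Marmor and Ornorn, Marcor is earned (Rule 7).
With Marcor, Zinwex is earned (Rule 3).

Yes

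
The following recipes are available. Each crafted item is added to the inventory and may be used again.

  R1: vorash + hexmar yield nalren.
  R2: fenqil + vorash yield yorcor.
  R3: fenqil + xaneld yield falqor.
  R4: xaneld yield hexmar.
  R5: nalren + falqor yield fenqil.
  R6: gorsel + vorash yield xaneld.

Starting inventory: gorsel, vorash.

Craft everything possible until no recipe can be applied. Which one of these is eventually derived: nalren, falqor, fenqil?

Using R6, gorsel and vorash make xaneld.
Using R4, xaneld makes hexmar.
Using R1, vorash and hexmar make nalren.
falqor would need fenqil and xaneld (R3), but fenqil is never obtained. fenqil would need nalren and falqor (R5), but falqor is never obtained.

nalren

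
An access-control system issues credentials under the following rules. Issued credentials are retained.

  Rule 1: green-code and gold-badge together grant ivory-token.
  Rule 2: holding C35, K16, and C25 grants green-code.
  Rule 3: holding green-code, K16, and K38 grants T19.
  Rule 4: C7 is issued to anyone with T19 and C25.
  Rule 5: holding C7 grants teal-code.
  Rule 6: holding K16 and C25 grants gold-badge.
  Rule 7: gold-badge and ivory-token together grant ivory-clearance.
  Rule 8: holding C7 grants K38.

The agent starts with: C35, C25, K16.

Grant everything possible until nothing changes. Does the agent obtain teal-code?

teal-code would need C7 (Rule 5), but C7 is never granted.

No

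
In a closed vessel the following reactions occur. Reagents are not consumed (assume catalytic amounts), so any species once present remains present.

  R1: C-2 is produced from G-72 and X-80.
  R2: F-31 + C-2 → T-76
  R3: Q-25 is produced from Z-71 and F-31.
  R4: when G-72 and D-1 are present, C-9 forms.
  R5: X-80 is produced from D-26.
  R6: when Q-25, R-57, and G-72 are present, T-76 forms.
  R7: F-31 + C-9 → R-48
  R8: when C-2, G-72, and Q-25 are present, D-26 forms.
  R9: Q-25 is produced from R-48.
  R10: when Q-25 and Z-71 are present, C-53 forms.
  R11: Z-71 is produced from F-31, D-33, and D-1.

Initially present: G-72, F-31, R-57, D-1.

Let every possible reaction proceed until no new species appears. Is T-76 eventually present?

G-72 and D-1 present → C-9 forms (R4).
F-31 and C-9 present → R-48 forms (R7).
R-48 present → Q-25 forms (R9).
Q-25, R-57, and G-72 present → T-76 forms (R6).

Yes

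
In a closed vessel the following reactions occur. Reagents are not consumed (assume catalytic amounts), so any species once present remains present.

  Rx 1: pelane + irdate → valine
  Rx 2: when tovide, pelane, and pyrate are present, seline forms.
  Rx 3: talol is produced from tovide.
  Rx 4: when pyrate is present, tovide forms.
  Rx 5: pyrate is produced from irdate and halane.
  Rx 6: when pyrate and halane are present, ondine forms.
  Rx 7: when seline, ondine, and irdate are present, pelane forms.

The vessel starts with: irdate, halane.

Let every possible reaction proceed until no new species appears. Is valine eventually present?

valine would need pelane and irdate (Rx 1), but pelane never forms.

No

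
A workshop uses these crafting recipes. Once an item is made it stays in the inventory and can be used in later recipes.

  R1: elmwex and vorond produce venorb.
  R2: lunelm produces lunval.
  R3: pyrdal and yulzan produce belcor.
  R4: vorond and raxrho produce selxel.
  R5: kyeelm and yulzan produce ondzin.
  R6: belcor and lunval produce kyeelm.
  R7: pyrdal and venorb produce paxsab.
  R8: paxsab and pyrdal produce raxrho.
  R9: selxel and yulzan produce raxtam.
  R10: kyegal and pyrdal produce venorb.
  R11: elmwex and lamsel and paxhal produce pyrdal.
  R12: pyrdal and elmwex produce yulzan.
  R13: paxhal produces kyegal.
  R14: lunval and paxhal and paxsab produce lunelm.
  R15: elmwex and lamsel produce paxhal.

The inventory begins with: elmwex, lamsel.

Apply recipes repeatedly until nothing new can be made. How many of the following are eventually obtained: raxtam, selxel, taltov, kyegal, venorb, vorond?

elmwex and lamsel → paxhal (R15).
Using R11, elmwex, lamsel, and paxhal make pyrdal.
paxhal → kyegal (R13).
kyegal and pyrdal → venorb (R10).
raxtam would need selxel and yulzan (R9), but selxel is never obtained.
selxel would need vorond and raxrho (R4), but vorond is never obtained.
No rule produces taltov, and it is not given.
kyegal: reached.
venorb: reached.
No rule produces vorond, and it is not given.
Reached: kyegal and venorb — 2 of the 6.

2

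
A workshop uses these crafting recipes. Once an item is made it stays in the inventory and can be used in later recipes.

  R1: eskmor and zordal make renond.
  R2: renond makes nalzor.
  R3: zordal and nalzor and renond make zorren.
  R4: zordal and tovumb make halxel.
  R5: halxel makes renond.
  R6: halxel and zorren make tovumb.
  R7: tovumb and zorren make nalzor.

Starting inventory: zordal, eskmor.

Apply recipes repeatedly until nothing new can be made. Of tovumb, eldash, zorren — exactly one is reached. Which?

zorren

Using R1, eskmor and zordal make renond.
Using R2, renond makes nalzor.
Using R3, zordal, nalzor, and renond make zorren.
tovumb would need halxel and zorren (R6), but halxel is never obtained. No rule produces eldash, and it is not given.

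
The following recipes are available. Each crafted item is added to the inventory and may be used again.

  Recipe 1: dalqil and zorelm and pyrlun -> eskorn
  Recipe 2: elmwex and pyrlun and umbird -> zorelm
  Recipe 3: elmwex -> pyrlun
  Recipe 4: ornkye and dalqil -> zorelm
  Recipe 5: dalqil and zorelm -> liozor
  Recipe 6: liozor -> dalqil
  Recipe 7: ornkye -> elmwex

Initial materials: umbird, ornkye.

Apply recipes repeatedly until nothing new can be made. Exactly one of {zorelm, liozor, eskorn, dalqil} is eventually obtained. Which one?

zorelm

Using Recipe 7, ornkye makes elmwex.
Using Recipe 3, elmwex makes pyrlun.
Using Recipe 2, elmwex, pyrlun, and umbird make zorelm.
dalqil would need liozor (Recipe 6), but liozor is never obtained. liozor would need dalqil and zorelm (Recipe 5), but dalqil is never obtained. eskorn would need dalqil, zorelm, and pyrlun (Recipe 1), but dalqil is never obtained.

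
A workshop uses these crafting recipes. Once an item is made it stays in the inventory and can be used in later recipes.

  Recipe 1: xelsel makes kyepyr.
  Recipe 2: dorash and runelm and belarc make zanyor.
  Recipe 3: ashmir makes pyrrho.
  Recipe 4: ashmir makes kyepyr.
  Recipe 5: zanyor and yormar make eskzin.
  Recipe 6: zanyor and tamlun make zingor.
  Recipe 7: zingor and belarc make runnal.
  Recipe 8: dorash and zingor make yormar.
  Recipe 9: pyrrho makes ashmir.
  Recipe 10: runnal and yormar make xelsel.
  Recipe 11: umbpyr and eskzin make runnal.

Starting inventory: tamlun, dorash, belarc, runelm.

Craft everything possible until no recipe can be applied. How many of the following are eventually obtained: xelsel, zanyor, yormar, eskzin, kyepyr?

dorash and runelm and belarc → zanyor (Recipe 2).
Using Recipe 6, zanyor and tamlun make zingor.
Using Recipe 8, dorash and zingor make yormar.
zingor and belarc → runnal (Recipe 7).
runnal and yormar → xelsel (Recipe 10).
zanyor and yormar → eskzin (Recipe 5).
xelsel → kyepyr (Recipe 1).
xelsel: reached.
zanyor: reached.
yormar: reached.
eskzin: reached.
kyepyr: reached.
All 5 are reached.

5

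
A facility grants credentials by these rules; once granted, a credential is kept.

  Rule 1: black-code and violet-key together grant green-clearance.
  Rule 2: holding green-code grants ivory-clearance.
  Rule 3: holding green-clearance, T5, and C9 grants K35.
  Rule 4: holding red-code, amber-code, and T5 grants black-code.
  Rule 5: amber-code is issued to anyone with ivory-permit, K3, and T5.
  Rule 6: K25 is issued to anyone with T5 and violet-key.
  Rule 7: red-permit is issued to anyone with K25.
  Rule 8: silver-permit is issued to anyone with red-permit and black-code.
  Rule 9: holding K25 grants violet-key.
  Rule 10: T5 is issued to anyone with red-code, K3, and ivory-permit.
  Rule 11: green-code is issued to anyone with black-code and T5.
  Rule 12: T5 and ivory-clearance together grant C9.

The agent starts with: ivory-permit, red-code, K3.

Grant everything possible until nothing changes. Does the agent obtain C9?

Yes

Holding red-code, K3, and ivory-permit grants T5 (Rule 10).
Holding ivory-permit, K3, and T5 grants amber-code (Rule 5).
Holding red-code, amber-code, and T5 grants black-code (Rule 4).
Holding black-code and T5 grants green-code (Rule 11).
Holding green-code grants ivory-clearance (Rule 2).
Holding T5 and ivory-clearance grants C9 (Rule 12).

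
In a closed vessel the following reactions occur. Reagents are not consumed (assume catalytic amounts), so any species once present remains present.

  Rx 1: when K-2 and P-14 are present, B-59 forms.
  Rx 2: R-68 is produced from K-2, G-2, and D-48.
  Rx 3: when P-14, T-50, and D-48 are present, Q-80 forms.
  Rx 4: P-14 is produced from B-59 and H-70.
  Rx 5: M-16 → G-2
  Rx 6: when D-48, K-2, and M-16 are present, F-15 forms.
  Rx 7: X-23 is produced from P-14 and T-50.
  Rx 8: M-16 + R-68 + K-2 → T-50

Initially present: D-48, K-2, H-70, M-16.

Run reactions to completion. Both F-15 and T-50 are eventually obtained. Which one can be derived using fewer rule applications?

F-15

F-15: D-48, K-2, and M-16 present → F-15 forms (Rx 6). [1 rule application]
T-50: M-16 present → G-2 forms (Rx 5). K-2, G-2, and D-48 present → R-68 forms (Rx 2). M-16, R-68, and K-2 present → T-50 forms (Rx 8). [3 rule applications]
F-15 needs fewer.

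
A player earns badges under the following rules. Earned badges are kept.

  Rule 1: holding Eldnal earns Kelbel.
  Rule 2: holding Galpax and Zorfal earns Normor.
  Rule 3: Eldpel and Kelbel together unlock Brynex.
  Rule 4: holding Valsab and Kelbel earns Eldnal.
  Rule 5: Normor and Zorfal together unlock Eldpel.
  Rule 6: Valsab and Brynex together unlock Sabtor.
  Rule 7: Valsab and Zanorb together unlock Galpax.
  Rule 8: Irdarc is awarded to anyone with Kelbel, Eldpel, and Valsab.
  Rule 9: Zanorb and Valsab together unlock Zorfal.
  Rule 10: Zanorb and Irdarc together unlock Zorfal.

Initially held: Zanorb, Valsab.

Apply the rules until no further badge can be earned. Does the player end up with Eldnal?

No

Eldnal would need Valsab and Kelbel (Rule 4), but Kelbel is never earned.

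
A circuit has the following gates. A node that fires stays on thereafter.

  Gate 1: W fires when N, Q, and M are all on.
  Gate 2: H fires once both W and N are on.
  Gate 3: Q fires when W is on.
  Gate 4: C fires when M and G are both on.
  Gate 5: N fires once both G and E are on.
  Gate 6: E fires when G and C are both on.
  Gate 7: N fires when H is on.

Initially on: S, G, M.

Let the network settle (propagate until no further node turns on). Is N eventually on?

Yes

M and G are on, so C fires (Gate 4).
G and C are on, so E fires (Gate 6).
G and E are on, so N fires (Gate 5).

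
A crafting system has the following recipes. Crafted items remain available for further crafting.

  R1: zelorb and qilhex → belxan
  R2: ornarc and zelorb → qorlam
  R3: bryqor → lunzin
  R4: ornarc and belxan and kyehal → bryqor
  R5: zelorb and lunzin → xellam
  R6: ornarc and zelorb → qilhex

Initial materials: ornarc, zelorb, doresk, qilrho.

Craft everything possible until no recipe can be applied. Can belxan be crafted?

ornarc and zelorb → qilhex (R6).
Using R1, zelorb and qilhex make belxan.

Yes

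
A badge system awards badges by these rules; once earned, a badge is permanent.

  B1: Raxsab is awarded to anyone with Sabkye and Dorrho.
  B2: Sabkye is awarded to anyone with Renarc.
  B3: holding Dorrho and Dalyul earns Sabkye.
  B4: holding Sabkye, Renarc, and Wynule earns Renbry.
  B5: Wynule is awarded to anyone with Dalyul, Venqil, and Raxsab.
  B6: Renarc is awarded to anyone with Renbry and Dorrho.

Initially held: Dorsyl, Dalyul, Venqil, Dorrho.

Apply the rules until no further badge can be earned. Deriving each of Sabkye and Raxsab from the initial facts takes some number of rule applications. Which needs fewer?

Sabkye

Sabkye: With Dorrho and Dalyul, Sabkye is earned (B3). [1 rule application]
Raxsab: With Dorrho and Dalyul, Sabkye is earned (B3). With Sabkye and Dorrho, Raxsab is earned (B1). [2 rule applications]
Sabkye needs fewer.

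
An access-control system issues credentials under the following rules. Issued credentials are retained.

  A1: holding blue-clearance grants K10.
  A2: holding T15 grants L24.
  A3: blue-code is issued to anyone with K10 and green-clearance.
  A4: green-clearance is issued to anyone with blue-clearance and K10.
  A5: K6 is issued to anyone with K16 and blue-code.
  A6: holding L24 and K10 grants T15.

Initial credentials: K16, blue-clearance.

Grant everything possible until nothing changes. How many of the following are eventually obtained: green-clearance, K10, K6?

Holding blue-clearance grants K10 (A1).
Holding blue-clearance and K10 grants green-clearance (A4).
Holding K10 and green-clearance grants blue-code (A3).
Holding K16 and blue-code grants K6 (A5).
green-clearance: reached.
K10: reached.
K6: reached.
All 3 are reached.

3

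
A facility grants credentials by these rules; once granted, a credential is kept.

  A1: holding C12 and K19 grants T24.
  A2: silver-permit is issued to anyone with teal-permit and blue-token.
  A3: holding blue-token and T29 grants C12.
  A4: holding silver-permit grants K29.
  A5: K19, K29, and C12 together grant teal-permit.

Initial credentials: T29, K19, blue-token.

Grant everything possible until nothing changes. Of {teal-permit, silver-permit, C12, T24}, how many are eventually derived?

Holding blue-token and T29 grants C12 (A3).
Holding C12 and K19 grants T24 (A1).
teal-permit would need K19, K29, and C12 (A5), but K29 is never granted.
silver-permit would need teal-permit and blue-token (A2), but teal-permit is never granted.
C12: reached.
T24: reached.
Reached: C12 and T24 — 2 of the 4.

2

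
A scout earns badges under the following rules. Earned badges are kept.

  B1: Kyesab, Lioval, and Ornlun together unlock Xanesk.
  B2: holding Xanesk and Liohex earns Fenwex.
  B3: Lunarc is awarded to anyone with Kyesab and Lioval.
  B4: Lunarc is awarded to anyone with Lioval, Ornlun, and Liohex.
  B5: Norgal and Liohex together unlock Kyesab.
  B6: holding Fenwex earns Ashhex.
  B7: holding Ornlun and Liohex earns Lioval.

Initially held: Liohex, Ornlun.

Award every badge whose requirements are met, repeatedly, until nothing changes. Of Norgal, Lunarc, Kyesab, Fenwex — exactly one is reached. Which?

Lunarc

With Ornlun and Liohex, Lioval is earned (B7).
With Lioval, Ornlun, and Liohex, Lunarc is earned (B4).
Kyesab would need Norgal and Liohex (B5), but Norgal is never earned. No rule produces Norgal, and it is not given. Fenwex would need Xanesk and Liohex (B2), but Xanesk is never earned.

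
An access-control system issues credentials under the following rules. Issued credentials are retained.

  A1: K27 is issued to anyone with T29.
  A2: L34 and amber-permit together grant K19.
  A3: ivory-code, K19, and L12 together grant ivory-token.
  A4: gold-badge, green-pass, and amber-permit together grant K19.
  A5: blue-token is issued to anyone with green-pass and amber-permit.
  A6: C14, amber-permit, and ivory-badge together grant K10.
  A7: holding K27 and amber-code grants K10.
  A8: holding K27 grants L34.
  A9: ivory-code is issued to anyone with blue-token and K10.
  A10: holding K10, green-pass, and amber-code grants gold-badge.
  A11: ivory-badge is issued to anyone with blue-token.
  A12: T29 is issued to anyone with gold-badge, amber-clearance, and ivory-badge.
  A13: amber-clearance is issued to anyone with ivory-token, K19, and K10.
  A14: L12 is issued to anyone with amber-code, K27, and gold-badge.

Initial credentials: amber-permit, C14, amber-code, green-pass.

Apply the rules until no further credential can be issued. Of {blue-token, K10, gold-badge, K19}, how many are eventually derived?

4

Holding green-pass and amber-permit grants blue-token (A5).
Holding blue-token grants ivory-badge (A11).
Holding C14, amber-permit, and ivory-badge grants K10 (A6).
Holding K10, green-pass, and amber-code grants gold-badge (A10).
Holding gold-badge, green-pass, and amber-permit grants K19 (A4).
blue-token: reached.
K10: reached.
gold-badge: reached.
K19: reached.
All 4 are reached.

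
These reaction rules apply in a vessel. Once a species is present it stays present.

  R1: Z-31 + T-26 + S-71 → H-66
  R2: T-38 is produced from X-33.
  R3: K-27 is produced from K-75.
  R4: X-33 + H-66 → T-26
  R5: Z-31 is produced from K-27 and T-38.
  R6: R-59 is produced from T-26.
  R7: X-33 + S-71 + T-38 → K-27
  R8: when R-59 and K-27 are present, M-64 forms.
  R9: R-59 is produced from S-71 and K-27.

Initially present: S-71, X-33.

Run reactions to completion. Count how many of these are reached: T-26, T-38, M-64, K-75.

2

X-33 present → T-38 forms (R2).
X-33, S-71, and T-38 present → K-27 forms (R7).
S-71 and K-27 present → R-59 forms (R9).
R-59 and K-27 present → M-64 forms (R8).
T-26 would need X-33 and H-66 (R4), but H-66 never forms.
T-38: reached.
M-64: reached.
No rule produces K-75, and it is not given.
Reached: T-38 and M-64 — 2 of the 4.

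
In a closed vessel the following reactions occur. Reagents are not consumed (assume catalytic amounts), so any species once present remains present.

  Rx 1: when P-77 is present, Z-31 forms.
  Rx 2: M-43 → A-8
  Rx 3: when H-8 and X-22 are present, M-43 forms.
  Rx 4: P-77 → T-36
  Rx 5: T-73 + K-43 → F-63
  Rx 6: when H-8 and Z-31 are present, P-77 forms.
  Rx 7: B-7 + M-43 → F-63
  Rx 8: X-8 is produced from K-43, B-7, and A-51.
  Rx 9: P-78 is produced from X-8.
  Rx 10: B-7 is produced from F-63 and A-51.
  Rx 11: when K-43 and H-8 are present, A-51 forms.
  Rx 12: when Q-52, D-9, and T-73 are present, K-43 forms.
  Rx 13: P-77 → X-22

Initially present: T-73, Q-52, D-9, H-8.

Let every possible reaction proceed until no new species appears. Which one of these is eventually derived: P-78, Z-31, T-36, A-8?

Q-52, D-9, and T-73 present → K-43 forms (Rx 12).
T-73 and K-43 present → F-63 forms (Rx 5).
K-43 and H-8 present → A-51 forms (Rx 11).
F-63 and A-51 present → B-7 forms (Rx 10).
K-43, B-7, and A-51 present → X-8 forms (Rx 8).
X-8 present → P-78 forms (Rx 9).
T-36 would need P-77 (Rx 4), but P-77 never forms. A-8 would need M-43 (Rx 2), but M-43 never forms. Z-31 would need P-77 (Rx 1), but P-77 never forms.

P-78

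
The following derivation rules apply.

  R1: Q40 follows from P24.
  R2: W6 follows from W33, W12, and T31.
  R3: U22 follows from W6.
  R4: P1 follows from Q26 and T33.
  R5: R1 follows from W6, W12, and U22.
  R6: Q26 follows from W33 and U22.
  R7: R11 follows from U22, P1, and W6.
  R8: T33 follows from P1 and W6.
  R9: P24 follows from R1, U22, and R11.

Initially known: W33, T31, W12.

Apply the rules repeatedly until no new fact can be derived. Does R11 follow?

No

R11 would need U22, P1, and W6 (R7), but P1 is never established.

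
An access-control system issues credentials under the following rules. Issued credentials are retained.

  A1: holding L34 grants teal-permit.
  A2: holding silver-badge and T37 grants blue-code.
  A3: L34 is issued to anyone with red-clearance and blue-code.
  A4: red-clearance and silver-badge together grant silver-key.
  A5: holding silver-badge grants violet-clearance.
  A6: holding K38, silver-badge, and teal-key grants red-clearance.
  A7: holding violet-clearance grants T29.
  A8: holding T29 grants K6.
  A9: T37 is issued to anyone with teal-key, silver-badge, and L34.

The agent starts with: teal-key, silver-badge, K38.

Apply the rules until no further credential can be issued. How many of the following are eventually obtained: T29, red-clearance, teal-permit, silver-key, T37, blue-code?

Holding K38, silver-badge, and teal-key grants red-clearance (A6).
Holding silver-badge grants violet-clearance (A5).
Holding violet-clearance grants T29 (A7).
Holding red-clearance and silver-badge grants silver-key (A4).
T29: reached.
red-clearance: reached.
teal-permit would need L34 (A1), but L34 is never granted.
silver-key: reached.
T37 would need teal-key, silver-badge, and L34 (A9), but L34 is never granted.
blue-code would need silver-badge and T37 (A2), but T37 is never granted.
Reached: T29, red-clearance, and silver-key — 3 of the 6.

3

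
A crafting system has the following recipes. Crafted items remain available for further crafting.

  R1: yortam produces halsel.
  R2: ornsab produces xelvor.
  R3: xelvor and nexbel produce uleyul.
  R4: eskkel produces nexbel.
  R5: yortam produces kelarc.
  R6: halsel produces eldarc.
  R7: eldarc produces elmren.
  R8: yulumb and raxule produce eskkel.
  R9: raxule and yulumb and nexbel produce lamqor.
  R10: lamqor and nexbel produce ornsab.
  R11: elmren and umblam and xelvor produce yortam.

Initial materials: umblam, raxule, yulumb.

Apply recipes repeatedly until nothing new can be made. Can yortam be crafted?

yortam would need elmren, umblam, and xelvor (R11), but elmren is never obtained.

No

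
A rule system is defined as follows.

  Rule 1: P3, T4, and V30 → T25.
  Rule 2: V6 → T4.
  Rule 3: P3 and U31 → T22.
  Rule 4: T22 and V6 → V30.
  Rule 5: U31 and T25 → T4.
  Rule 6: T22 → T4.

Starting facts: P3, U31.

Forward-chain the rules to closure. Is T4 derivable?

From P3 and U31, Rule 3 gives T22.
From T22, Rule 6 gives T4.

Yes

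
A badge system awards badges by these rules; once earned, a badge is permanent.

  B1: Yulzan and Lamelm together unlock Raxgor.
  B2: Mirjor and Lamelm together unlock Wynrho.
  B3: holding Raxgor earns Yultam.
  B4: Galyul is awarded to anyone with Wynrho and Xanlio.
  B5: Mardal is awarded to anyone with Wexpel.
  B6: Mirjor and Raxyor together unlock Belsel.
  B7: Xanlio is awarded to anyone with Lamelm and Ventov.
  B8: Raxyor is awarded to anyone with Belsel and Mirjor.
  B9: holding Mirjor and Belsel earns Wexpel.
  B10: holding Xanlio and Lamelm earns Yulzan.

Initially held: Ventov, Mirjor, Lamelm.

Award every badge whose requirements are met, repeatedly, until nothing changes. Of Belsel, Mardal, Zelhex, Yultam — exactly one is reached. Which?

Yultam

With Lamelm and Ventov, Xanlio is earned (B7).
With Xanlio and Lamelm, Yulzan is earned (B10).
With Yulzan and Lamelm, Raxgor is earned (B1).
With Raxgor, Yultam is earned (B3).
No rule produces Zelhex, and it is not given. Mardal would need Wexpel (B5), but Wexpel is never earned. Belsel would need Mirjor and Raxyor (B6), but Raxyor is never earned.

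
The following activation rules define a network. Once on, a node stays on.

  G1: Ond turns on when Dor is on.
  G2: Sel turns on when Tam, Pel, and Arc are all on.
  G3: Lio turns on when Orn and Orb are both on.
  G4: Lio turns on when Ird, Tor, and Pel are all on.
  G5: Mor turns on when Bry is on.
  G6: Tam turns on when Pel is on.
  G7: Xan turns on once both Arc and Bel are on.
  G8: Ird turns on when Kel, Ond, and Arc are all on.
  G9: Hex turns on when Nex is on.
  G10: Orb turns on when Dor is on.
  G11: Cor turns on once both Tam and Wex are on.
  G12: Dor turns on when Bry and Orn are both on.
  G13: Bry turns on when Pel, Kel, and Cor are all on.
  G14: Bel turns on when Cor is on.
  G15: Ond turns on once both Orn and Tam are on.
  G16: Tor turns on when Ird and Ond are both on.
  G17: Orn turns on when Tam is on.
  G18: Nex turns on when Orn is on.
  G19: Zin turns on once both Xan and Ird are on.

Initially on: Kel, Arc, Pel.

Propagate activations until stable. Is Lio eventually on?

Yes

G6: Pel on → Tam on.
G17: Tam on → Orn on.
Orn and Tam are on, so Ond turns on (G15).
G8: Kel, Ond, and Arc on → Ird on.
Ird and Ond are on, so Tor turns on (G16).
Ird, Tor, and Pel are on, so Lio turns on (G4).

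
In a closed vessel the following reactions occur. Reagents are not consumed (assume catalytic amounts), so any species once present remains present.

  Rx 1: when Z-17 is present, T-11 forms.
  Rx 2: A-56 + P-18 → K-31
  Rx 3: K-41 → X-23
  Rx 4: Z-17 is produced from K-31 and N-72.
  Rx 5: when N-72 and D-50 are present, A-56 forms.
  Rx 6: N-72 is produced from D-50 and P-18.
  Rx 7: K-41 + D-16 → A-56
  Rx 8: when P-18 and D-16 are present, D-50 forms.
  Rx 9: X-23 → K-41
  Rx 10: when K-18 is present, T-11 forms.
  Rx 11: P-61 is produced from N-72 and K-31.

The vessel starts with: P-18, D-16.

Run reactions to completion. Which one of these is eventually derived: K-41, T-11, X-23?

P-18 and D-16 present → D-50 forms (Rx 8).
D-50 and P-18 present → N-72 forms (Rx 6).
N-72 and D-50 present → A-56 forms (Rx 5).
A-56 and P-18 present → K-31 forms (Rx 2).
K-31 and N-72 present → Z-17 forms (Rx 4).
Z-17 present → T-11 forms (Rx 1).
X-23 would need K-41 (Rx 3), but K-41 never forms. K-41 would need X-23 (Rx 9), but X-23 never forms.

T-11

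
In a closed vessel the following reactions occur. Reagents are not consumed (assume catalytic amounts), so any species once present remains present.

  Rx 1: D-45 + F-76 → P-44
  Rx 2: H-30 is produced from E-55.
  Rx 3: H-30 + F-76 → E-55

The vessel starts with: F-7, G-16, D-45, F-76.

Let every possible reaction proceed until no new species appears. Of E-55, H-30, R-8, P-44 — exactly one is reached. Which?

D-45 and F-76 present → P-44 forms (Rx 1).
E-55 would need H-30 and F-76 (Rx 3), but H-30 never forms. H-30 would need E-55 (Rx 2), but E-55 never forms. No rule produces R-8, and it is not given.

P-44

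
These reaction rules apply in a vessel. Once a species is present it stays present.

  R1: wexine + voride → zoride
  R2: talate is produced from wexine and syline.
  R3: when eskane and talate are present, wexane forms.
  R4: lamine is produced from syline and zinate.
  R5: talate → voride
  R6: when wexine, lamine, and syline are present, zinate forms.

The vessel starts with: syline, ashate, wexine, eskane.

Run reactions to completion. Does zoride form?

Yes

wexine and syline present → talate forms (R2).
talate present → voride forms (R5).
wexine and voride present → zoride forms (R1).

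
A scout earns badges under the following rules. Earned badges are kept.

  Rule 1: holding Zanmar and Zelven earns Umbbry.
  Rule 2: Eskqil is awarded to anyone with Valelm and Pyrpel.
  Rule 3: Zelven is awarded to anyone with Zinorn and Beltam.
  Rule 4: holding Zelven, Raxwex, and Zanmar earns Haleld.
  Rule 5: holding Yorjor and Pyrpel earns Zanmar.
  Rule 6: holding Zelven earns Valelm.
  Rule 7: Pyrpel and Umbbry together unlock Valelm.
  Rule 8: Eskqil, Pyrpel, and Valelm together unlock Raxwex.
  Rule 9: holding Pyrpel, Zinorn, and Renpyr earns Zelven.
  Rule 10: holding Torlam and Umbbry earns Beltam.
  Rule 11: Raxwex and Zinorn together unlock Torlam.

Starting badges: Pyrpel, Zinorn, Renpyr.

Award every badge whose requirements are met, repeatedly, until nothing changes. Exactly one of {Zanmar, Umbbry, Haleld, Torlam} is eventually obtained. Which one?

Torlam

With Pyrpel, Zinorn, and Renpyr, Zelven is earned (Rule 9).
With Zelven, Valelm is earned (Rule 6).
With Valelm and Pyrpel, Eskqil is earned (Rule 2).
With Eskqil, Pyrpel, and Valelm, Raxwex is earned (Rule 8).
With Raxwex and Zinorn, Torlam is earned (Rule 11).
Umbbry would need Zanmar and Zelven (Rule 1), but Zanmar is never earned. Haleld would need Zelven, Raxwex, and Zanmar (Rule 4), but Zanmar is never earned. Zanmar would need Yorjor and Pyrpel (Rule 5), but Yorjor is never earned.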